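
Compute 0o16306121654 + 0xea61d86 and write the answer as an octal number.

0xea61d86 = 0o1651416606 in octal.
Add column by column in base 8, right to left:
  4+6 = 2 carry 1
  5+0+1 = 6
  6+6 = 4 carry 1
  1+6+1 = 0 carry 1
  2+1+1 = 4
  1+4 = 5
  6+1 = 7
  0+5 = 5
  3+6 = 1 carry 1
  6+1+1 = 0 carry 1
  1+0+1 = 2

0o20157540462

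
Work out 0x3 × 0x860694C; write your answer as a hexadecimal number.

0x19213BE4

Multiply each base-16 digit by 3, carrying:
  C×3 = 36 → write 4 carry 2
  4×3+2 = 14 → write E
  9×3 = 27 → write B carry 1
  6×3+1 = 19 → write 3 carry 1
  0×3+1 = 1 → write 1
  6×3 = 18 → write 2 carry 1
  8×3+1 = 25 → write 9 carry 1
  remaining carry: 1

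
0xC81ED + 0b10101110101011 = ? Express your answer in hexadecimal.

0b10101110101011 = 0x2BAB in hexadecimal.
Add column by column in base 16, right to left:
  D+B = 8 carry 1
  E+A+1 = 9 carry 1
  1+B+1 = D
  8+2 = A
  C+0 = C

0xCAD98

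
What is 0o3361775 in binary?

Each octal digit is 3 bits: 3=011 3=011 6=110 1=001 7=111 7=111 5=101.

0b11011110001111111101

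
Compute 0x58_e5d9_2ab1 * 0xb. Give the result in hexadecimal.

0x3d1e054d59b

Multiply each base-16 digit by 11, carrying:
  1×11 = 11 → write b
  b×11 = 121 → write 9 carry 7
  a×11+7 = 117 → write 5 carry 7
  2×11+7 = 29 → write d carry 1
  9×11+1 = 100 → write 4 carry 6
  d×11+6 = 149 → write 5 carry 9
  5×11+9 = 64 → write 0 carry 4
  e×11+4 = 158 → write e carry 9
  8×11+9 = 97 → write 1 carry 6
  5×11+6 = 61 → write d carry 3
  remaining carry: 3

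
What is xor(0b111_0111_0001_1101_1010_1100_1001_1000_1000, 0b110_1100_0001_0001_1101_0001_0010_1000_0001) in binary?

XOR bit by bit (1 where the bits differ):
  11101110001110110101100100110001000
^ 11011000001000111010001001010000001
= 00110110000110001111101101100001001

0b00110110000110001111101101100001001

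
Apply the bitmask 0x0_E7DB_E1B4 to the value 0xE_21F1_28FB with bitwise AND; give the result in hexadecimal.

0x021D120B0

AND each hex digit independently (no carries):
  E&0=0, 2&E=2, 1&7=1, F&D=D, 1&B=1, 2&E=2, 8&1=0, F&B=B, B&4=0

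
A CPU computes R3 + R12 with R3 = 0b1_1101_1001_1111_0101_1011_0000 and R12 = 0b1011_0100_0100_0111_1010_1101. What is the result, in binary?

0b10100011100011110101011101

Add column by column in base 2, right to left:
  0+1 = 1
  0+0 = 0
  0+1 = 1
  0+1 = 1
  1+0 = 1
  1+1 = 0 carry 1
  0+0+1 = 1
  1+1 = 0 carry 1
  1+1+1 = 1 carry 1
  0+1+1 = 0 carry 1
  1+1+1 = 1 carry 1
  0+0+1 = 1
  1+0 = 1
  1+0 = 1
  1+1 = 0 carry 1
  1+0+1 = 0 carry 1
  1+0+1 = 0 carry 1
  0+0+1 = 1
  0+1 = 1
  1+0 = 1
  1+1 = 0 carry 1
  0+1+1 = 0 carry 1
  1+0+1 = 0 carry 1
  1+1+1 = 1 carry 1
  1+0+1 = 0 carry 1
  final carry 1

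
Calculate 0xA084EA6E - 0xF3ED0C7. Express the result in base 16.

0x914619A7

Subtract column by column in base 16:
  E-7 → 7
  6-C → A (borrow)
  A-0-1 → 9
  E-D → 1
  4-E → 6 (borrow)
  8-3-1 → 4
  0-F → 1 (borrow)
  A-0-1 → 9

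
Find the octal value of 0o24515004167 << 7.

0o5123201035600

7 bits is not a whole number of base-8 digits; in binary: 10100101001101000000100001110111 << 7 = 101001010011010000001000011101110000000.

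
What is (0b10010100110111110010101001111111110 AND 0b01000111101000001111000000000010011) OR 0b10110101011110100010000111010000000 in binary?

0b10010100110111110010101001111111110 AND 0b01000111101000001111000000000010011 = 0b00000100100000000010000000000010010.
Then OR with 0b10110101011110100010000111010000000.

0b10110101111110100010000111010010010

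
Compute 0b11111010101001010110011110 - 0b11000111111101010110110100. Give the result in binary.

0b110010101011111111101010

Subtract column by column in base 2:
  0-0 → 0
  1-0 → 1
  1-1 → 0
  1-0 → 1
  1-1 → 0
  0-1 → 1 (borrow)
  0-0-1 → 1 (borrow)
  1-1-1 → 1 (borrow)
  1-1-1 → 1 (borrow)
  0-0-1 → 1 (borrow)
  1-1-1 → 1 (borrow)
  0-0-1 → 1 (borrow)
  1-1-1 → 1 (borrow)
  0-0-1 → 1 (borrow)
  0-1-1 → 0 (borrow)
  1-1-1 → 1 (borrow)
  0-1-1 → 0 (borrow)
  1-1-1 → 1 (borrow)
  0-1-1 → 0 (borrow)
  1-1-1 → 1 (borrow)
  0-1-1 → 0 (borrow)
  1-0-1 → 0
  1-0 → 1
  1-0 → 1
  1-1 → 0
  1-1 → 0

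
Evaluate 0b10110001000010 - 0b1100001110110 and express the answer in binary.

0b1001111001100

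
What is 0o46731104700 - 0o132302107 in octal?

Subtract column by column in base 8:
  0-7 → 1 (borrow)
  0-0-1 → 7 (borrow)
  7-1-1 → 5
  4-2 → 2
  0-0 → 0
  1-3 → 6 (borrow)
  1-2-1 → 6 (borrow)
  3-3-1 → 7 (borrow)
  7-1-1 → 5
  6-0 → 6
  4-0 → 4

0o46576602571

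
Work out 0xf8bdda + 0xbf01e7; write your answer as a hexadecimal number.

0x1b7bfc1

Add column by column in base 16, right to left:
  a+7 = 1 carry 1
  d+e+1 = c carry 1
  d+1+1 = f
  b+0 = b
  8+f = 7 carry 1
  f+b+1 = b carry 1
  final carry 1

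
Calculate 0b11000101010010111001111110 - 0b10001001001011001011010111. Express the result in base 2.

0b111100000111101110100111

Subtract column by column in base 2:
  0-1 → 1 (borrow)
  1-1-1 → 1 (borrow)
  1-1-1 → 1 (borrow)
  1-0-1 → 0
  1-1 → 0
  1-0 → 1
  1-1 → 0
  0-1 → 1 (borrow)
  0-0-1 → 1 (borrow)
  1-1-1 → 1 (borrow)
  1-0-1 → 0
  1-0 → 1
  0-1 → 1 (borrow)
  1-1-1 → 1 (borrow)
  0-0-1 → 1 (borrow)
  0-1-1 → 0 (borrow)
  1-0-1 → 0
  0-0 → 0
  1-1 → 0
  0-0 → 0
  1-0 → 1
  0-1 → 1 (borrow)
  0-0-1 → 1 (borrow)
  0-0-1 → 1 (borrow)
  1-0-1 → 0
  1-1 → 0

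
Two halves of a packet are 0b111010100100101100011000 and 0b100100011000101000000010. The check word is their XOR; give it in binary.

0b011110111100000100011010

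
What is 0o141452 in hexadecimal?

0xC32A

Each octal digit is 3 bits: 1=001 4=100 1=001 4=100 5=101 2=010.
Group the bits into nibbles: 1100 0011 0010 1010 → C32A.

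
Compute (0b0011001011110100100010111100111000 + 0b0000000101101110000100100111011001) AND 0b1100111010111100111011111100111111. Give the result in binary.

Add column by column in base 2, right to left:
  0+1 = 1
  0+0 = 0
  0+0 = 0
  1+1 = 0 carry 1
  1+1+1 = 1 carry 1
  1+0+1 = 0 carry 1
  0+1+1 = 0 carry 1
  0+1+1 = 0 carry 1
  1+1+1 = 1 carry 1
  1+0+1 = 0 carry 1
  1+0+1 = 0 carry 1
  1+1+1 = 1 carry 1
  0+0+1 = 1
  1+0 = 1
  0+1 = 1
  0+0 = 0
  0+0 = 0
  1+0 = 1
  0+0 = 0
  0+1 = 1
  1+1 = 0 carry 1
  0+1+1 = 0 carry 1
  1+0+1 = 0 carry 1
  1+1+1 = 1 carry 1
  1+1+1 = 1 carry 1
  1+0+1 = 0 carry 1
  0+1+1 = 0 carry 1
  1+0+1 = 0 carry 1
  0+0+1 = 1
  0+0 = 0
  1+0 = 1
  1+0 = 1
Sum = 0b11010001100010100111100100010001; now AND with 0b1100111010111100111011111100111111:
  0011010001100010100111100100010001
& 1100111010111100111011111100111111
= 0000010000100000100011100100010001

0b10000100000100011100100010001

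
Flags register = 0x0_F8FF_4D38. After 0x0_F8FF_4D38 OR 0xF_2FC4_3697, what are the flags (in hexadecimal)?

OR each hex digit independently (no carries):
  0|F=F, F|2=F, 8|F=F, F|C=F, F|4=F, 4|3=7, D|6=F, 3|9=B, 8|7=F

0xFFFFF7FBF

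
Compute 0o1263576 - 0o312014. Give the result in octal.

0o751562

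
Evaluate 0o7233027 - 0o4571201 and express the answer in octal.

0o2441626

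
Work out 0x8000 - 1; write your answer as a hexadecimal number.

The trailing 3 digits are 0, so subtracting 1 borrows through: they become F and the next digit up decrements.

0x7FFF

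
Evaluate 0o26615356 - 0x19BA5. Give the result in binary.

0b10110010111111101001001

0o26615356 = 0b10110110001101011101110 in binary.
0x19BA5 = 0b11001101110100101 in binary.
Subtract column by column in base 2:
  0-1 → 1 (borrow)
  1-0-1 → 0
  1-1 → 0
  1-0 → 1
  0-0 → 0
  1-1 → 0
  1-0 → 1
  1-1 → 0
  0-1 → 1 (borrow)
  1-1-1 → 1 (borrow)
  0-0-1 → 1 (borrow)
  1-1-1 → 1 (borrow)
  1-1-1 → 1 (borrow)
  0-0-1 → 1 (borrow)
  0-0-1 → 1 (borrow)
  0-1-1 → 0 (borrow)
  1-1-1 → 1 (borrow)
  1-0-1 → 0
  0-0 → 0
  1-0 → 1
  1-0 → 1
  0-0 → 0
  1-0 → 1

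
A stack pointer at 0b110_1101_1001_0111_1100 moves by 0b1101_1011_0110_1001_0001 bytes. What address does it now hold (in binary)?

0b101001001000000001101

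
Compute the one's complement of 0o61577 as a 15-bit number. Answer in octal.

0o16200

Each oct digit d becomes 7−d:
  6→1, 1→6, 5→2, 7→0, 7→0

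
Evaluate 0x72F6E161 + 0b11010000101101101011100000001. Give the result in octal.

0o21503334142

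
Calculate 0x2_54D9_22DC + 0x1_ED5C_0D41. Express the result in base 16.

Add column by column in base 16, right to left:
  C+1 = D
  D+4 = 1 carry 1
  2+D+1 = 0 carry 1
  2+0+1 = 3
  9+C = 5 carry 1
  D+5+1 = 3 carry 1
  4+D+1 = 2 carry 1
  5+E+1 = 4 carry 1
  2+1+1 = 4

0x44235301D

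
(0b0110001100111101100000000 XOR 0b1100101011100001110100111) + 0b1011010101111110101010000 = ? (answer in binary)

First 0b0110001100111101100000000 XOR 0b1100101011100001110100111 = 0b1010100111011100010100111.
Add column by column in base 2, right to left:
  1+0 = 1
  1+0 = 1
  1+0 = 1
  0+0 = 0
  0+1 = 1
  1+0 = 1
  0+1 = 1
  1+0 = 1
  0+1 = 1
  0+0 = 0
  0+1 = 1
  1+1 = 0 carry 1
  1+1+1 = 1 carry 1
  1+1+1 = 1 carry 1
  0+1+1 = 0 carry 1
  1+1+1 = 1 carry 1
  1+0+1 = 0 carry 1
  1+1+1 = 1 carry 1
  0+0+1 = 1
  0+1 = 1
  1+0 = 1
  0+1 = 1
  1+1 = 0 carry 1
  0+0+1 = 1
  1+1 = 0 carry 1
  final carry 1

0b10101111101011010111110111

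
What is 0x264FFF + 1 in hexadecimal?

0x265000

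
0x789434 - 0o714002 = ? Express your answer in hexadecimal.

0o714002 = 0x39802 in hexadecimal.
Subtract column by column in base 16:
  4-2 → 2
  3-0 → 3
  4-8 → c (borrow)
  9-9-1 → f (borrow)
  8-3-1 → 4
  7-0 → 7

0x74fc32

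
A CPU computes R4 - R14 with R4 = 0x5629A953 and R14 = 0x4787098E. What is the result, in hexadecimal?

0xEA29FC5

Subtract column by column in base 16:
  3-E → 5 (borrow)
  5-8-1 → C (borrow)
  9-9-1 → F (borrow)
  A-0-1 → 9
  9-7 → 2
  2-8 → A (borrow)
  6-7-1 → E (borrow)
  5-4-1 → 0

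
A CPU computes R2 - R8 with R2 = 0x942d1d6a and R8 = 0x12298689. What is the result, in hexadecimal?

0x820396e1

Subtract column by column in base 16:
  a-9 → 1
  6-8 → e (borrow)
  d-6-1 → 6
  1-8 → 9 (borrow)
  d-9-1 → 3
  2-2 → 0
  4-2 → 2
  9-1 → 8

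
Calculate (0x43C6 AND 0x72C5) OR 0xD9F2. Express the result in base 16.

0xDBF6

0x43C6 AND 0x72C5 = 0x42C4.
Then OR with 0xD9F2.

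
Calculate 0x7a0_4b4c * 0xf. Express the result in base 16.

0x72646974

Multiply each base-16 digit by 15, carrying:
  c×15 = 180 → write 4 carry 11
  4×15+11 = 71 → write 7 carry 4
  b×15+4 = 169 → write 9 carry 10
  4×15+10 = 70 → write 6 carry 4
  0×15+4 = 4 → write 4
  a×15 = 150 → write 6 carry 9
  7×15+9 = 114 → write 2 carry 7
  remaining carry: 7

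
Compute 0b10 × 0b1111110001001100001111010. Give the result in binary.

0b11111100010011000011110100

Multiply each base-2 digit by 2, carrying:
  0×2 = 0 → write 0
  1×2 = 2 → write 0 carry 1
  0×2+1 = 1 → write 1
  1×2 = 2 → write 0 carry 1
  1×2+1 = 3 → write 1 carry 1
  1×2+1 = 3 → write 1 carry 1
  1×2+1 = 3 → write 1 carry 1
  0×2+1 = 1 → write 1
  0×2 = 0 → write 0
  0×2 = 0 → write 0
  0×2 = 0 → write 0
  1×2 = 2 → write 0 carry 1
  1×2+1 = 3 → write 1 carry 1
  0×2+1 = 1 → write 1
  0×2 = 0 → write 0
  1×2 = 2 → write 0 carry 1
  0×2+1 = 1 → write 1
  0×2 = 0 → write 0
  0×2 = 0 → write 0
  1×2 = 2 → write 0 carry 1
  1×2+1 = 3 → write 1 carry 1
  1×2+1 = 3 → write 1 carry 1
  1×2+1 = 3 → write 1 carry 1
  1×2+1 = 3 → write 1 carry 1
  1×2+1 = 3 → write 1 carry 1
  remaining carry: 1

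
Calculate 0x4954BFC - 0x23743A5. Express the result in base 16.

0x25E0857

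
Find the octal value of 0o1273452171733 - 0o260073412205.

0o1013356557526

Subtract column by column in base 8:
  3-5 → 6 (borrow)
  3-0-1 → 2
  7-2 → 5
  1-2 → 7 (borrow)
  7-1-1 → 5
  1-4 → 5 (borrow)
  2-3-1 → 6 (borrow)
  5-7-1 → 5 (borrow)
  4-0-1 → 3
  3-0 → 3
  7-6 → 1
  2-2 → 0
  1-0 → 1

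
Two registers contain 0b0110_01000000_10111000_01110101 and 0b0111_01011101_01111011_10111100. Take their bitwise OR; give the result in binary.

0b0111010111011111101111111101

OR bit by bit (1 where either bit is 1):
  0110010000001011100001110101
| 0111010111010111101110111100
= 0111010111011111101111111101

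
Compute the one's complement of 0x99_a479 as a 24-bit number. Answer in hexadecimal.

0x665b86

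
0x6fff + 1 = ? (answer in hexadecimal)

0x7000

The trailing 3 digits are F (max in base 16), so adding 1 cascades: they roll to 0 and the next digit up increments.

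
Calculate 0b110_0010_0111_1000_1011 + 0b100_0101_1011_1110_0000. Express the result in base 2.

Add column by column in base 2, right to left:
  1+0 = 1
  1+0 = 1
  0+0 = 0
  1+0 = 1
  0+0 = 0
  0+1 = 1
  0+1 = 1
  1+1 = 0 carry 1
  1+1+1 = 1 carry 1
  1+1+1 = 1 carry 1
  1+0+1 = 0 carry 1
  0+1+1 = 0 carry 1
  0+1+1 = 0 carry 1
  1+0+1 = 0 carry 1
  0+1+1 = 0 carry 1
  0+0+1 = 1
  0+0 = 0
  1+0 = 1
  1+1 = 0 carry 1
  final carry 1

0b10101000001101101011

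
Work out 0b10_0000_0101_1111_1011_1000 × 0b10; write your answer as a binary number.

Multiply each base-2 digit by 2, carrying:
  0×2 = 0 → write 0
  0×2 = 0 → write 0
  0×2 = 0 → write 0
  1×2 = 2 → write 0 carry 1
  1×2+1 = 3 → write 1 carry 1
  1×2+1 = 3 → write 1 carry 1
  0×2+1 = 1 → write 1
  1×2 = 2 → write 0 carry 1
  1×2+1 = 3 → write 1 carry 1
  1×2+1 = 3 → write 1 carry 1
  1×2+1 = 3 → write 1 carry 1
  1×2+1 = 3 → write 1 carry 1
  1×2+1 = 3 → write 1 carry 1
  0×2+1 = 1 → write 1
  1×2 = 2 → write 0 carry 1
  0×2+1 = 1 → write 1
  0×2 = 0 → write 0
  0×2 = 0 → write 0
  0×2 = 0 → write 0
  0×2 = 0 → write 0
  0×2 = 0 → write 0
  1×2 = 2 → write 0 carry 1
  remaining carry: 1

0b10000001011111101110000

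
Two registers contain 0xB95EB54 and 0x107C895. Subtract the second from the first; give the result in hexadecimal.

0xA8E22BF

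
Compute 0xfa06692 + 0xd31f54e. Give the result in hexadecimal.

Add column by column in base 16, right to left:
  2+e = 0 carry 1
  9+4+1 = e
  6+5 = b
  6+f = 5 carry 1
  0+1+1 = 2
  a+3 = d
  f+d = c carry 1
  final carry 1

0x1cd25be0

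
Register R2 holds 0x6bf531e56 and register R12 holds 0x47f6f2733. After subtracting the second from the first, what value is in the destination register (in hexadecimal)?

0x23fe3f723

Subtract column by column in base 16:
  6-3 → 3
  5-3 → 2
  e-7 → 7
  1-2 → f (borrow)
  3-f-1 → 3 (borrow)
  5-6-1 → e (borrow)
  f-f-1 → f (borrow)
  b-7-1 → 3
  6-4 → 2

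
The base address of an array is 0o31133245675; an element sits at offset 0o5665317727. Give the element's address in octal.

0o37020565624

Add column by column in base 8, right to left:
  5+7 = 4 carry 1
  7+2+1 = 2 carry 1
  6+7+1 = 6 carry 1
  5+7+1 = 5 carry 1
  4+1+1 = 6
  2+3 = 5
  3+5 = 0 carry 1
  3+6+1 = 2 carry 1
  1+6+1 = 0 carry 1
  1+5+1 = 7
  3+0 = 3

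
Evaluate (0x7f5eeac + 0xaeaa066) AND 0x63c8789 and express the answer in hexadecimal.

0x2208700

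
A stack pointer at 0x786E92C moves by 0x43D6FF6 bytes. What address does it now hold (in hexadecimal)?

0xBC45922

Add column by column in base 16, right to left:
  C+6 = 2 carry 1
  2+F+1 = 2 carry 1
  9+F+1 = 9 carry 1
  E+6+1 = 5 carry 1
  6+D+1 = 4 carry 1
  8+3+1 = C
  7+4 = B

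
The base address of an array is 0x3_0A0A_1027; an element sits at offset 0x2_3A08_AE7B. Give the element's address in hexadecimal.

0x54412BEA2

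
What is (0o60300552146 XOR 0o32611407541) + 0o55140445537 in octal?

0o127651623146

First 0o60300552146 XOR 0o32611407541 = 0o52511155407.
Add column by column in base 8, right to left:
  7+7 = 6 carry 1
  0+3+1 = 4
  4+5 = 1 carry 1
  5+5+1 = 3 carry 1
  5+4+1 = 2 carry 1
  1+4+1 = 6
  1+0 = 1
  1+4 = 5
  5+1 = 6
  2+5 = 7
  5+5 = 2 carry 1
  final carry 1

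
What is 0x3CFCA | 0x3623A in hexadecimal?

OR each hex digit independently (no carries):
  3|3=3, C|6=E, F|2=F, C|3=F, A|A=A

0x3EFFA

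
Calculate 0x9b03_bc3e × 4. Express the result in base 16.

Multiply each base-16 digit by 4, carrying:
  e×4 = 56 → write 8 carry 3
  3×4+3 = 15 → write f
  c×4 = 48 → write 0 carry 3
  b×4+3 = 47 → write f carry 2
  3×4+2 = 14 → write e
  0×4 = 0 → write 0
  b×4 = 44 → write c carry 2
  9×4+2 = 38 → write 6 carry 2
  remaining carry: 2

0x26c0ef0f8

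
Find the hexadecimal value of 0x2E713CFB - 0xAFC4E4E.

0x2374EEAD

Subtract column by column in base 16:
  B-E → D (borrow)
  F-4-1 → A
  C-E → E (borrow)
  3-4-1 → E (borrow)
  1-C-1 → 4 (borrow)
  7-F-1 → 7 (borrow)
  E-A-1 → 3
  2-0 → 2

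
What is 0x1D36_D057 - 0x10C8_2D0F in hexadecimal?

0xC6EA348

Subtract column by column in base 16:
  7-F → 8 (borrow)
  5-0-1 → 4
  0-D → 3 (borrow)
  D-2-1 → A
  6-8 → E (borrow)
  3-C-1 → 6 (borrow)
  D-0-1 → C
  1-1 → 0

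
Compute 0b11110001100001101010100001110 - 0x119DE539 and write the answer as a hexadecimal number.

0xC92EFD5

0b11110001100001101010100001110 = 0x1E30D50E in hexadecimal.
Subtract column by column in base 16:
  E-9 → 5
  0-3 → D (borrow)
  5-5-1 → F (borrow)
  D-E-1 → E (borrow)
  0-D-1 → 2 (borrow)
  3-9-1 → 9 (borrow)
  E-1-1 → C
  1-1 → 0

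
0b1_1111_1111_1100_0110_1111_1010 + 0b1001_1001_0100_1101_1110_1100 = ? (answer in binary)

0b10100110010001010011100110

Add column by column in base 2, right to left:
  0+0 = 0
  1+0 = 1
  0+1 = 1
  1+1 = 0 carry 1
  1+0+1 = 0 carry 1
  1+1+1 = 1 carry 1
  1+1+1 = 1 carry 1
  1+1+1 = 1 carry 1
  0+1+1 = 0 carry 1
  1+0+1 = 0 carry 1
  1+1+1 = 1 carry 1
  0+1+1 = 0 carry 1
  0+0+1 = 1
  0+0 = 0
  1+1 = 0 carry 1
  1+0+1 = 0 carry 1
  1+1+1 = 1 carry 1
  1+0+1 = 0 carry 1
  1+0+1 = 0 carry 1
  1+1+1 = 1 carry 1
  1+1+1 = 1 carry 1
  1+0+1 = 0 carry 1
  1+0+1 = 0 carry 1
  1+1+1 = 1 carry 1
  1+0+1 = 0 carry 1
  final carry 1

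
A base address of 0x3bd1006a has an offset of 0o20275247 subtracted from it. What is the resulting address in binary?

0x3bd1006a = 0b111011110100010000000001101010 in binary.
0o20275247 = 0b10000010111101010100111 in binary.
Subtract column by column in base 2:
  0-1 → 1 (borrow)
  1-1-1 → 1 (borrow)
  0-1-1 → 0 (borrow)
  1-0-1 → 0
  0-0 → 0
  1-1 → 0
  1-0 → 1
  0-1 → 1 (borrow)
  0-0-1 → 1 (borrow)
  0-1-1 → 0 (borrow)
  0-0-1 → 1 (borrow)
  0-1-1 → 0 (borrow)
  0-1-1 → 0 (borrow)
  0-1-1 → 0 (borrow)
  0-1-1 → 0 (borrow)
  0-0-1 → 1 (borrow)
  1-1-1 → 1 (borrow)
  0-0-1 → 1 (borrow)
  0-0-1 → 1 (borrow)
  0-0-1 → 1 (borrow)
  1-0-1 → 0
  0-0 → 0
  1-1 → 0
  1-0 → 1
  1-0 → 1
  1-0 → 1
  0-0 → 0
  1-0 → 1
  1-0 → 1
  1-0 → 1

0b111011100011111000010111000011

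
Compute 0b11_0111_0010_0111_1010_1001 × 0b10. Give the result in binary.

Multiply each base-2 digit by 2, carrying:
  1×2 = 2 → write 0 carry 1
  0×2+1 = 1 → write 1
  0×2 = 0 → write 0
  1×2 = 2 → write 0 carry 1
  0×2+1 = 1 → write 1
  1×2 = 2 → write 0 carry 1
  0×2+1 = 1 → write 1
  1×2 = 2 → write 0 carry 1
  1×2+1 = 3 → write 1 carry 1
  1×2+1 = 3 → write 1 carry 1
  1×2+1 = 3 → write 1 carry 1
  0×2+1 = 1 → write 1
  0×2 = 0 → write 0
  1×2 = 2 → write 0 carry 1
  0×2+1 = 1 → write 1
  0×2 = 0 → write 0
  1×2 = 2 → write 0 carry 1
  1×2+1 = 3 → write 1 carry 1
  1×2+1 = 3 → write 1 carry 1
  0×2+1 = 1 → write 1
  1×2 = 2 → write 0 carry 1
  1×2+1 = 3 → write 1 carry 1
  remaining carry: 1

0b11011100100111101010010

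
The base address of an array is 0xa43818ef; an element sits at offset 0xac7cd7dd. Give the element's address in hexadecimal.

0x150b4f0cc

Add column by column in base 16, right to left:
  f+d = c carry 1
  e+d+1 = c carry 1
  8+7+1 = 0 carry 1
  1+d+1 = f
  8+c = 4 carry 1
  3+7+1 = b
  4+c = 0 carry 1
  a+a+1 = 5 carry 1
  final carry 1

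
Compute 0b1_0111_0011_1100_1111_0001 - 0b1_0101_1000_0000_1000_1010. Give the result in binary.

0b11011110001100111

Subtract column by column in base 2:
  1-0 → 1
  0-1 → 1 (borrow)
  0-0-1 → 1 (borrow)
  0-1-1 → 0 (borrow)
  1-0-1 → 0
  1-0 → 1
  1-0 → 1
  1-1 → 0
  0-0 → 0
  0-0 → 0
  1-0 → 1
  1-0 → 1
  1-0 → 1
  1-0 → 1
  0-0 → 0
  0-1 → 1 (borrow)
  1-1-1 → 1 (borrow)
  1-0-1 → 0
  1-1 → 0
  0-0 → 0
  1-1 → 0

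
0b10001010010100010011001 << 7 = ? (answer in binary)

Left shift by 7: append 7 zero bits.

0b100010100101000100110010000000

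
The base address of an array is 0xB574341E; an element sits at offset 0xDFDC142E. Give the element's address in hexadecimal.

Add column by column in base 16, right to left:
  E+E = C carry 1
  1+2+1 = 4
  4+4 = 8
  3+1 = 4
  4+C = 0 carry 1
  7+D+1 = 5 carry 1
  5+F+1 = 5 carry 1
  B+D+1 = 9 carry 1
  final carry 1

0x19550484C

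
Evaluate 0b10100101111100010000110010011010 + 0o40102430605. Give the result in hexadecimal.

0b10100101111100010000110010011010 = 0xA5F10C9A in hexadecimal.
0o40102430605 = 0x1010A3185 in hexadecimal.
Add column by column in base 16, right to left:
  A+5 = F
  9+8 = 1 carry 1
  C+1+1 = E
  0+3 = 3
  1+A = B
  F+0 = F
  5+1 = 6
  A+0 = A
  0+1 = 1

0x1A6FB3E1F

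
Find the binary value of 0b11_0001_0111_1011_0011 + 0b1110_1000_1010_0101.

Add column by column in base 2, right to left:
  1+1 = 0 carry 1
  1+0+1 = 0 carry 1
  0+1+1 = 0 carry 1
  0+0+1 = 1
  1+0 = 1
  1+1 = 0 carry 1
  0+0+1 = 1
  1+1 = 0 carry 1
  1+0+1 = 0 carry 1
  1+0+1 = 0 carry 1
  1+0+1 = 0 carry 1
  0+1+1 = 0 carry 1
  1+0+1 = 0 carry 1
  0+1+1 = 0 carry 1
  0+1+1 = 0 carry 1
  0+1+1 = 0 carry 1
  1+0+1 = 0 carry 1
  1+0+1 = 0 carry 1
  final carry 1

0b1000000000001011000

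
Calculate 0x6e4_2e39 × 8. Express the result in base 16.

0x372171c8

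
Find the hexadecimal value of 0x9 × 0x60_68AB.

Multiply each base-16 digit by 9, carrying:
  B×9 = 99 → write 3 carry 6
  A×9+6 = 96 → write 0 carry 6
  8×9+6 = 78 → write E carry 4
  6×9+4 = 58 → write A carry 3
  0×9+3 = 3 → write 3
  6×9 = 54 → write 6 carry 3
  remaining carry: 3

0x363AE03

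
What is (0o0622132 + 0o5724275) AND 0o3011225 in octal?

Add column by column in base 8, right to left:
  2+5 = 7
  3+7 = 2 carry 1
  1+2+1 = 4
  2+4 = 6
  2+2 = 4
  6+7 = 5 carry 1
  0+5+1 = 6
Sum = 0o6546427; now AND with 0o3011225:
  6&3=2, 5&0=0, 4&1=0, 6&1=0, 4&2=0, 2&2=2, 7&5=5

0o2000025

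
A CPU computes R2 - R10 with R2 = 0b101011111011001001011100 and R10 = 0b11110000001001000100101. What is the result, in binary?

0b1101111010000000110111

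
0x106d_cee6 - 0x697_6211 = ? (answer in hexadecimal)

Subtract column by column in base 16:
  6-1 → 5
  e-1 → d
  e-2 → c
  c-6 → 6
  d-7 → 6
  6-9 → d (borrow)
  0-6-1 → 9 (borrow)
  1-0-1 → 0

0x9d66cd5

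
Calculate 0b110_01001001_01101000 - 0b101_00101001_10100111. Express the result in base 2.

0b10001111111000001

Subtract column by column in base 2:
  0-1 → 1 (borrow)
  0-1-1 → 0 (borrow)
  0-1-1 → 0 (borrow)
  1-0-1 → 0
  0-0 → 0
  1-1 → 0
  1-0 → 1
  0-1 → 1 (borrow)
  1-1-1 → 1 (borrow)
  0-0-1 → 1 (borrow)
  0-0-1 → 1 (borrow)
  1-1-1 → 1 (borrow)
  0-0-1 → 1 (borrow)
  0-1-1 → 0 (borrow)
  1-0-1 → 0
  0-0 → 0
  0-1 → 1 (borrow)
  1-0-1 → 0
  1-1 → 0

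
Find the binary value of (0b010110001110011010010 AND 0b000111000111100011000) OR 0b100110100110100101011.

0b010110001110011010010 AND 0b000111000111100011000 = 0b000110000110000010000.
Then OR with 0b100110100110100101011.

0b100110100110100111011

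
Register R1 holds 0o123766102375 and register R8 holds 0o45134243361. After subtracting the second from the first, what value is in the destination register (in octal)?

0o56631637014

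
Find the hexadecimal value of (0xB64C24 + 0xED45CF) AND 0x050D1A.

Add column by column in base 16, right to left:
  4+F = 3 carry 1
  2+C+1 = F
  C+5 = 1 carry 1
  4+4+1 = 9
  6+D = 3 carry 1
  B+E+1 = A carry 1
  final carry 1
Sum = 0x1A391F3; now AND with 0x050D1A:
  1&0=0, A&0=0, 3&5=1, 9&0=0, 1&D=1, F&1=1, 3&A=2

0x10112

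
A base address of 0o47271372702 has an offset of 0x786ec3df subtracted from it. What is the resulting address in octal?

0x786ec3df = 0o17033541737 in octal.
Subtract column by column in base 8:
  2-7 → 3 (borrow)
  0-3-1 → 4 (borrow)
  7-7-1 → 7 (borrow)
  2-1-1 → 0
  7-4 → 3
  3-5 → 6 (borrow)
  1-3-1 → 5 (borrow)
  7-3-1 → 3
  2-0 → 2
  7-7 → 0
  4-1 → 3

0o30235630743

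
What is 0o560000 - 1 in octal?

The trailing 4 digits are 0, so subtracting 1 borrows through: they become 7 and the next digit up decrements.

0o557777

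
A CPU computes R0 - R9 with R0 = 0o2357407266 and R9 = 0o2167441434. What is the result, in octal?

0o167745632

Subtract column by column in base 8:
  6-4 → 2
  6-3 → 3
  2-4 → 6 (borrow)
  7-1-1 → 5
  0-4 → 4 (borrow)
  4-4-1 → 7 (borrow)
  7-7-1 → 7 (borrow)
  5-6-1 → 6 (borrow)
  3-1-1 → 1
  2-2 → 0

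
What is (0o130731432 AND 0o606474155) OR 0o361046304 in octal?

0o361476314

0o130731432 AND 0o606474155 = 0o000430010.
Then OR with 0o361046304.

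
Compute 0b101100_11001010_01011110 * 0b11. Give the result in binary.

Multiply each base-2 digit by 3, carrying:
  0×3 = 0 → write 0
  1×3 = 3 → write 1 carry 1
  1×3+1 = 4 → write 0 carry 2
  1×3+2 = 5 → write 1 carry 2
  1×3+2 = 5 → write 1 carry 2
  0×3+2 = 2 → write 0 carry 1
  1×3+1 = 4 → write 0 carry 2
  0×3+2 = 2 → write 0 carry 1
  0×3+1 = 1 → write 1
  1×3 = 3 → write 1 carry 1
  0×3+1 = 1 → write 1
  1×3 = 3 → write 1 carry 1
  0×3+1 = 1 → write 1
  0×3 = 0 → write 0
  1×3 = 3 → write 1 carry 1
  1×3+1 = 4 → write 0 carry 2
  0×3+2 = 2 → write 0 carry 1
  0×3+1 = 1 → write 1
  1×3 = 3 → write 1 carry 1
  1×3+1 = 4 → write 0 carry 2
  0×3+2 = 2 → write 0 carry 1
  1×3+1 = 4 → write 0 carry 2
  remaining carry: 10

0b100001100101111100011010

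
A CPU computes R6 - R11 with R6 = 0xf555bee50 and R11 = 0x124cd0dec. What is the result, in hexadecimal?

0xe308ee064

Subtract column by column in base 16:
  0-c → 4 (borrow)
  5-e-1 → 6 (borrow)
  e-d-1 → 0
  e-0 → e
  b-d → e (borrow)
  5-c-1 → 8 (borrow)
  5-4-1 → 0
  5-2 → 3
  f-1 → e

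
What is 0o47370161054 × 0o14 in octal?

0o731642515020

Multiply each base-8 digit by 12, carrying:
  4×12 = 48 → write 0 carry 6
  5×12+6 = 66 → write 2 carry 8
  0×12+8 = 8 → write 0 carry 1
  1×12+1 = 13 → write 5 carry 1
  6×12+1 = 73 → write 1 carry 9
  1×12+9 = 21 → write 5 carry 2
  0×12+2 = 2 → write 2
  7×12 = 84 → write 4 carry 10
  3×12+10 = 46 → write 6 carry 5
  7×12+5 = 89 → write 1 carry 11
  4×12+11 = 59 → write 3 carry 7
  remaining carry: 7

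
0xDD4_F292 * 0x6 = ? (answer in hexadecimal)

0x52FDAF6C

Multiply each base-16 digit by 6, carrying:
  2×6 = 12 → write C
  9×6 = 54 → write 6 carry 3
  2×6+3 = 15 → write F
  F×6 = 90 → write A carry 5
  4×6+5 = 29 → write D carry 1
  D×6+1 = 79 → write F carry 4
  D×6+4 = 82 → write 2 carry 5
  remaining carry: 5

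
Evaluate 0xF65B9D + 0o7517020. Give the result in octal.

0xF65B9D = 0o75455635 in octal.
Add column by column in base 8, right to left:
  5+0 = 5
  3+2 = 5
  6+0 = 6
  5+7 = 4 carry 1
  5+1+1 = 7
  4+5 = 1 carry 1
  5+7+1 = 5 carry 1
  7+0+1 = 0 carry 1
  final carry 1

0o105174655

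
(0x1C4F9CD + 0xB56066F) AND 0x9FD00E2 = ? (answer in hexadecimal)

Add column by column in base 16, right to left:
  D+F = C carry 1
  C+6+1 = 3 carry 1
  9+6+1 = 0 carry 1
  F+0+1 = 0 carry 1
  4+6+1 = B
  C+5 = 1 carry 1
  1+B+1 = D
Sum = 0xD1B003C; now AND with 0x9FD00E2:
  D&9=9, 1&F=1, B&D=9, 0&0=0, 0&0=0, 3&E=2, C&2=0

0x9190020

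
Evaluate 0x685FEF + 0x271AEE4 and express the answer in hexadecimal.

0x2DA0ED3

Add column by column in base 16, right to left:
  F+4 = 3 carry 1
  E+E+1 = D carry 1
  F+E+1 = E carry 1
  5+A+1 = 0 carry 1
  8+1+1 = A
  6+7 = D
  0+2 = 2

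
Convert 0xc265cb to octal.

0o60462713

Expand each hex digit to 4 bits: c=1100 2=0010 6=0110 5=0101 c=1100 b=1011.
Group the bits in threes: 110 000 100 110 010 111 001 011 → 60462713.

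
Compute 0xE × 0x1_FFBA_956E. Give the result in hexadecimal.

0x1BFC342C04

Multiply each base-16 digit by 14, carrying:
  E×14 = 196 → write 4 carry 12
  6×14+12 = 96 → write 0 carry 6
  5×14+6 = 76 → write C carry 4
  9×14+4 = 130 → write 2 carry 8
  A×14+8 = 148 → write 4 carry 9
  B×14+9 = 163 → write 3 carry 10
  F×14+10 = 220 → write C carry 13
  F×14+13 = 223 → write F carry 13
  1×14+13 = 27 → write B carry 1
  remaining carry: 1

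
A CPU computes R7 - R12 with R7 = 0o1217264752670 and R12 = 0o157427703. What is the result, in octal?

Subtract column by column in base 8:
  0-3 → 5 (borrow)
  7-0-1 → 6
  6-7 → 7 (borrow)
  2-7-1 → 2 (borrow)
  5-2-1 → 2
  7-4 → 3
  4-7 → 5 (borrow)
  6-5-1 → 0
  2-1 → 1
  7-0 → 7
  1-0 → 1
  2-0 → 2
  1-0 → 1

0o1217105322765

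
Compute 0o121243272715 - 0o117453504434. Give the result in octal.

0o1567566261

Subtract column by column in base 8:
  5-4 → 1
  1-3 → 6 (borrow)
  7-4-1 → 2
  2-4 → 6 (borrow)
  7-0-1 → 6
  2-5 → 5 (borrow)
  3-3-1 → 7 (borrow)
  4-5-1 → 6 (borrow)
  2-4-1 → 5 (borrow)
  1-7-1 → 1 (borrow)
  2-1-1 → 0
  1-1 → 0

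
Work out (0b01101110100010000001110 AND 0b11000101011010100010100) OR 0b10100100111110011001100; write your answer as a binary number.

0b01101110100010000001110 AND 0b11000101011010100010100 = 0b01000100000010000000100.
Then OR with 0b10100100111110011001100.

0b11100100111110011001100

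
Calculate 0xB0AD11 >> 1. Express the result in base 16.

0x585688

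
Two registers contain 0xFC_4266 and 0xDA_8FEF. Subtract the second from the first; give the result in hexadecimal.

0x21B277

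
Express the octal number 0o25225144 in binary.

0b10101010010101001100100

Each octal digit is 3 bits: 2=010 5=101 2=010 2=010 5=101 1=001 4=100 4=100.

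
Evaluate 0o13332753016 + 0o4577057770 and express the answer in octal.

Add column by column in base 8, right to left:
  6+0 = 6
  1+7 = 0 carry 1
  0+7+1 = 0 carry 1
  3+7+1 = 3 carry 1
  5+5+1 = 3 carry 1
  7+0+1 = 0 carry 1
  2+7+1 = 2 carry 1
  3+7+1 = 3 carry 1
  3+5+1 = 1 carry 1
  3+4+1 = 0 carry 1
  1+0+1 = 2

0o20132033006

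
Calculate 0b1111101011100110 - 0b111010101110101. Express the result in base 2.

Subtract column by column in base 2:
  0-1 → 1 (borrow)
  1-0-1 → 0
  1-1 → 0
  0-0 → 0
  0-1 → 1 (borrow)
  1-1-1 → 1 (borrow)
  1-1-1 → 1 (borrow)
  1-0-1 → 0
  0-1 → 1 (borrow)
  1-0-1 → 0
  0-1 → 1 (borrow)
  1-0-1 → 0
  1-1 → 0
  1-1 → 0
  1-1 → 0
  1-0 → 1

0b1000010101110001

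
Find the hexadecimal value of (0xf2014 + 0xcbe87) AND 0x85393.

Add column by column in base 16, right to left:
  4+7 = b
  1+8 = 9
  0+e = e
  2+b = d
  f+c = b carry 1
  final carry 1
Sum = 0x1bde9b; now AND with 0x85393:
  1&0=0, b&8=8, d&5=5, e&3=2, 9&9=9, b&3=3

0x85293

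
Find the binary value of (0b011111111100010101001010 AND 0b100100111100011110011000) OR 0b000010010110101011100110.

0b110111110111111101110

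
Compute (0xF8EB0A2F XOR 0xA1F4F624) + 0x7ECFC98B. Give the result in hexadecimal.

First 0xF8EB0A2F XOR 0xA1F4F624 = 0x591FFC0B.
Add column by column in base 16, right to left:
  B+B = 6 carry 1
  0+8+1 = 9
  C+9 = 5 carry 1
  F+C+1 = C carry 1
  F+F+1 = F carry 1
  1+C+1 = E
  9+E = 7 carry 1
  5+7+1 = D

0xD7EFC596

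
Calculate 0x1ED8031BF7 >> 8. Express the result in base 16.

0x1ED8031B

Shifting right by 8 bits = 2 hex digits: drop the last 2.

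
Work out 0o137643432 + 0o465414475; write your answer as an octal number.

0o625260127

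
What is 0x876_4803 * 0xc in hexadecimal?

0x658b6024

Multiply each base-16 digit by 12, carrying:
  3×12 = 36 → write 4 carry 2
  0×12+2 = 2 → write 2
  8×12 = 96 → write 0 carry 6
  4×12+6 = 54 → write 6 carry 3
  6×12+3 = 75 → write b carry 4
  7×12+4 = 88 → write 8 carry 5
  8×12+5 = 101 → write 5 carry 6
  remaining carry: 6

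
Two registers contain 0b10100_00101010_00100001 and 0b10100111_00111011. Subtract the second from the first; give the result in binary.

0b100111000001011100110

Subtract column by column in base 2:
  1-1 → 0
  0-1 → 1 (borrow)
  0-0-1 → 1 (borrow)
  0-1-1 → 0 (borrow)
  0-1-1 → 0 (borrow)
  1-1-1 → 1 (borrow)
  0-0-1 → 1 (borrow)
  0-0-1 → 1 (borrow)
  0-1-1 → 0 (borrow)
  1-1-1 → 1 (borrow)
  0-1-1 → 0 (borrow)
  1-0-1 → 0
  0-0 → 0
  1-1 → 0
  0-0 → 0
  0-1 → 1 (borrow)
  0-0-1 → 1 (borrow)
  0-0-1 → 1 (borrow)
  1-0-1 → 0
  0-0 → 0
  1-0 → 1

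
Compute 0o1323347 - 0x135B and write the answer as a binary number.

0b1011001001110001100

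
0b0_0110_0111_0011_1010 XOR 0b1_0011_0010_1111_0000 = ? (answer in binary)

0b10101010111001010

XOR bit by bit (1 where the bits differ):
  00110011100111010
^ 10011001011110000
= 10101010111001010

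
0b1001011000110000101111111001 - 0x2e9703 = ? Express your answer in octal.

0o1115072366

0b1001011000110000101111111001 = 0o1130605771 in octal.
0x2e9703 = 0o13513403 in octal.
Subtract column by column in base 8:
  1-3 → 6 (borrow)
  7-0-1 → 6
  7-4 → 3
  5-3 → 2
  0-1 → 7 (borrow)
  6-5-1 → 0
  0-3 → 5 (borrow)
  3-1-1 → 1
  1-0 → 1
  1-0 → 1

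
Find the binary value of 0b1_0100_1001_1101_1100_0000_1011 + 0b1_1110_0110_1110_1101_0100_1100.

Add column by column in base 2, right to left:
  1+0 = 1
  1+0 = 1
  0+1 = 1
  1+1 = 0 carry 1
  0+0+1 = 1
  0+0 = 0
  0+1 = 1
  0+0 = 0
  0+1 = 1
  0+0 = 0
  1+1 = 0 carry 1
  1+1+1 = 1 carry 1
  1+0+1 = 0 carry 1
  0+1+1 = 0 carry 1
  1+1+1 = 1 carry 1
  1+1+1 = 1 carry 1
  1+0+1 = 0 carry 1
  0+1+1 = 0 carry 1
  0+1+1 = 0 carry 1
  1+0+1 = 0 carry 1
  0+0+1 = 1
  0+1 = 1
  1+1 = 0 carry 1
  0+1+1 = 0 carry 1
  1+1+1 = 1 carry 1
  final carry 1

0b11001100001100100101010111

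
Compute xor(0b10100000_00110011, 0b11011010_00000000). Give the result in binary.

0b0111101000110011

XOR bit by bit (1 where the bits differ):
  1010000000110011
^ 1101101000000000
= 0111101000110011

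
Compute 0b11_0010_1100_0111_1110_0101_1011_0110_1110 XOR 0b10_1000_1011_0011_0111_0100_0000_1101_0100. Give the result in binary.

0b0110100111010010010001101110111010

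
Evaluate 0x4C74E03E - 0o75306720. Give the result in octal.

0o11337651156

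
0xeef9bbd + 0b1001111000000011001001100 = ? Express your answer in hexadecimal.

0x102ba209

0b1001111000000011001001100 = 0x13c064c in hexadecimal.
Add column by column in base 16, right to left:
  d+c = 9 carry 1
  b+4+1 = 0 carry 1
  b+6+1 = 2 carry 1
  9+0+1 = a
  f+c = b carry 1
  e+3+1 = 2 carry 1
  e+1+1 = 0 carry 1
  final carry 1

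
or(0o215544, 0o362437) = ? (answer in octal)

OR each oct digit independently (no carries):
  2|3=3, 1|6=7, 5|2=7, 5|4=5, 4|3=7, 4|7=7

0o377577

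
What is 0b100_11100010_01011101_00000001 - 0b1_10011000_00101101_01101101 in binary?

Subtract column by column in base 2:
  1-1 → 0
  0-0 → 0
  0-1 → 1 (borrow)
  0-1-1 → 0 (borrow)
  0-0-1 → 1 (borrow)
  0-1-1 → 0 (borrow)
  0-1-1 → 0 (borrow)
  0-0-1 → 1 (borrow)
  1-1-1 → 1 (borrow)
  0-0-1 → 1 (borrow)
  1-1-1 → 1 (borrow)
  1-1-1 → 1 (borrow)
  1-0-1 → 0
  0-1 → 1 (borrow)
  1-0-1 → 0
  0-0 → 0
  0-0 → 0
  1-0 → 1
  0-0 → 0
  0-1 → 1 (borrow)
  0-1-1 → 0 (borrow)
  1-0-1 → 0
  1-0 → 1
  1-1 → 0
  0-1 → 1 (borrow)
  0-0-1 → 1 (borrow)
  1-0-1 → 0

0b11010010100010111110010100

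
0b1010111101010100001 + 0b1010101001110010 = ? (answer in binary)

0b1100010010100010011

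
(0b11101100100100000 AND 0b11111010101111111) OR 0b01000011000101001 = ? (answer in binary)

0b11101100100100000 AND 0b11111010101111111 = 0b11101000100100000.
Then OR with 0b01000011000101001.

0b11101011100101001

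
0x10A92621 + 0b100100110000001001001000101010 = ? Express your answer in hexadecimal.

0b100100110000001001001000101010 = 0x24C0922A in hexadecimal.
Add column by column in base 16, right to left:
  1+A = B
  2+2 = 4
  6+2 = 8
  2+9 = B
  9+0 = 9
  A+C = 6 carry 1
  0+4+1 = 5
  1+2 = 3

0x3569B84B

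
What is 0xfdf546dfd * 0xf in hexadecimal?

0xee15f271d3

Multiply each base-16 digit by 15, carrying:
  d×15 = 195 → write 3 carry 12
  f×15+12 = 237 → write d carry 14
  d×15+14 = 209 → write 1 carry 13
  6×15+13 = 103 → write 7 carry 6
  4×15+6 = 66 → write 2 carry 4
  5×15+4 = 79 → write f carry 4
  f×15+4 = 229 → write 5 carry 14
  d×15+14 = 209 → write 1 carry 13
  f×15+13 = 238 → write e carry 14
  remaining carry: e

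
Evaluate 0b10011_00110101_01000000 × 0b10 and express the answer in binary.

Multiply each base-2 digit by 2, carrying:
  0×2 = 0 → write 0
  0×2 = 0 → write 0
  0×2 = 0 → write 0
  0×2 = 0 → write 0
  0×2 = 0 → write 0
  0×2 = 0 → write 0
  1×2 = 2 → write 0 carry 1
  0×2+1 = 1 → write 1
  1×2 = 2 → write 0 carry 1
  0×2+1 = 1 → write 1
  1×2 = 2 → write 0 carry 1
  0×2+1 = 1 → write 1
  1×2 = 2 → write 0 carry 1
  1×2+1 = 3 → write 1 carry 1
  0×2+1 = 1 → write 1
  0×2 = 0 → write 0
  1×2 = 2 → write 0 carry 1
  1×2+1 = 3 → write 1 carry 1
  0×2+1 = 1 → write 1
  0×2 = 0 → write 0
  1×2 = 2 → write 0 carry 1
  remaining carry: 1

0b1001100110101010000000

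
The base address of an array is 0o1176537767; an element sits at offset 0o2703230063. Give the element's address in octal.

0o4101770052

Add column by column in base 8, right to left:
  7+3 = 2 carry 1
  6+6+1 = 5 carry 1
  7+0+1 = 0 carry 1
  7+0+1 = 0 carry 1
  3+3+1 = 7
  5+2 = 7
  6+3 = 1 carry 1
  7+0+1 = 0 carry 1
  1+7+1 = 1 carry 1
  1+2+1 = 4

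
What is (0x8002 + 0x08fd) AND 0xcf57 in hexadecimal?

Add column by column in base 16, right to left:
  2+d = f
  0+f = f
  0+8 = 8
  8+0 = 8
Sum = 0x88ff; now AND with 0xcf57:
  8&c=8, 8&f=8, f&5=5, f&7=7

0x8857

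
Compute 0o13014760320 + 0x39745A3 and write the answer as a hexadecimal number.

0o13014760320 = 0x5833E0D0 in hexadecimal.
Add column by column in base 16, right to left:
  0+3 = 3
  D+A = 7 carry 1
  0+5+1 = 6
  E+4 = 2 carry 1
  3+7+1 = B
  3+9 = C
  8+3 = B
  5+0 = 5

0x5BCB2673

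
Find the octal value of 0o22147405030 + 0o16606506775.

0o40756114025

Add column by column in base 8, right to left:
  0+5 = 5
  3+7 = 2 carry 1
  0+7+1 = 0 carry 1
  5+6+1 = 4 carry 1
  0+0+1 = 1
  4+5 = 1 carry 1
  7+6+1 = 6 carry 1
  4+0+1 = 5
  1+6 = 7
  2+6 = 0 carry 1
  2+1+1 = 4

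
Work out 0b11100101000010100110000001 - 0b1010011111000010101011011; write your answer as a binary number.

Subtract column by column in base 2:
  1-1 → 0
  0-1 → 1 (borrow)
  0-0-1 → 1 (borrow)
  0-1-1 → 0 (borrow)
  0-1-1 → 0 (borrow)
  0-0-1 → 1 (borrow)
  0-1-1 → 0 (borrow)
  1-0-1 → 0
  1-1 → 0
  0-0 → 0
  0-1 → 1 (borrow)
  1-0-1 → 0
  0-0 → 0
  1-0 → 1
  0-0 → 0
  0-1 → 1 (borrow)
  0-1-1 → 0 (borrow)
  0-1-1 → 0 (borrow)
  1-1-1 → 1 (borrow)
  0-1-1 → 0 (borrow)
  1-0-1 → 0
  0-0 → 0
  0-1 → 1 (borrow)
  1-0-1 → 0
  1-1 → 0
  1-0 → 1

0b10010001001010010000100110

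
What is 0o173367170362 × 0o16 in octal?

0o3300605226474

Multiply each base-8 digit by 14, carrying:
  2×14 = 28 → write 4 carry 3
  6×14+3 = 87 → write 7 carry 10
  3×14+10 = 52 → write 4 carry 6
  0×14+6 = 6 → write 6
  7×14 = 98 → write 2 carry 12
  1×14+12 = 26 → write 2 carry 3
  7×14+3 = 101 → write 5 carry 12
  6×14+12 = 96 → write 0 carry 12
  3×14+12 = 54 → write 6 carry 6
  3×14+6 = 48 → write 0 carry 6
  7×14+6 = 104 → write 0 carry 13
  1×14+13 = 27 → write 3 carry 3
  remaining carry: 3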